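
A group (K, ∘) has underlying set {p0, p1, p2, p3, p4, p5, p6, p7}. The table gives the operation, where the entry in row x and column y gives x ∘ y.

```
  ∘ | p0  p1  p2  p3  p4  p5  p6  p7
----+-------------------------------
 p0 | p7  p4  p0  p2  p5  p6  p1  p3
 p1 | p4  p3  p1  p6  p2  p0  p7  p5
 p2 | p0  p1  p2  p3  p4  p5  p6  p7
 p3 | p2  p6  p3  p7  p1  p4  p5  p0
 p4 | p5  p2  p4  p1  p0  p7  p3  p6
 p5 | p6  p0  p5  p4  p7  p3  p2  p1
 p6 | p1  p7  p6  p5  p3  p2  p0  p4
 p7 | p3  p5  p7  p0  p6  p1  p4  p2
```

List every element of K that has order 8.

{p1, p4, p5, p6}

Identity is p2. Compute the order of each non-identity element by repeated multiplication:
  p0: p0 → p7 → p3 → p2  (order 4)
  p1: p1 → p3 → p6 → p7 → p5 → p0 → p4 → p2  (order 8)
  p3: p3 → p7 → p0 → p2  (order 4)
  p4: p4 → p0 → p5 → p7 → p6 → p3 → p1 → p2  (order 8)
  p5: p5 → p3 → p4 → p7 → p1 → p0 → p6 → p2  (order 8)
  p6: p6 → p0 → p1 → p7 → p4 → p3 → p5 → p2  (order 8)
  p7: p7 → p2  (order 2)
Elements of order 8: {p1, p4, p5, p6}.
(Structurally, K here is isomorphic to the cyclic group Z_8.)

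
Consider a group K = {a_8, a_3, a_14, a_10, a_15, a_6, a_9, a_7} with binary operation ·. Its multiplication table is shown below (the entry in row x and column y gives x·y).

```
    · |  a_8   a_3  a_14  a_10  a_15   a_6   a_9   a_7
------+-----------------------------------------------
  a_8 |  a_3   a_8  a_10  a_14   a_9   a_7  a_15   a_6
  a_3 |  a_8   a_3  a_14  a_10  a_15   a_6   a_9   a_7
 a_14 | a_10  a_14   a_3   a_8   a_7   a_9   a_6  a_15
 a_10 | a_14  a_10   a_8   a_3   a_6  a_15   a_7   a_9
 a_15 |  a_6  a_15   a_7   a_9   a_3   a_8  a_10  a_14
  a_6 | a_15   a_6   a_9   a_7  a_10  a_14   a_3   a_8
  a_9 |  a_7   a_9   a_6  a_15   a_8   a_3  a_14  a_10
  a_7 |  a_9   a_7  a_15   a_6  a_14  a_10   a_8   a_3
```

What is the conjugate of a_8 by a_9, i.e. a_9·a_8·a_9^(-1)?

The identity is a_3. In row a_9, the entry a_3 sits in column a_6, so a_9^(-1) = a_6.
a_9·a_8 = a_7
a_7·a_6 = a_10

a_10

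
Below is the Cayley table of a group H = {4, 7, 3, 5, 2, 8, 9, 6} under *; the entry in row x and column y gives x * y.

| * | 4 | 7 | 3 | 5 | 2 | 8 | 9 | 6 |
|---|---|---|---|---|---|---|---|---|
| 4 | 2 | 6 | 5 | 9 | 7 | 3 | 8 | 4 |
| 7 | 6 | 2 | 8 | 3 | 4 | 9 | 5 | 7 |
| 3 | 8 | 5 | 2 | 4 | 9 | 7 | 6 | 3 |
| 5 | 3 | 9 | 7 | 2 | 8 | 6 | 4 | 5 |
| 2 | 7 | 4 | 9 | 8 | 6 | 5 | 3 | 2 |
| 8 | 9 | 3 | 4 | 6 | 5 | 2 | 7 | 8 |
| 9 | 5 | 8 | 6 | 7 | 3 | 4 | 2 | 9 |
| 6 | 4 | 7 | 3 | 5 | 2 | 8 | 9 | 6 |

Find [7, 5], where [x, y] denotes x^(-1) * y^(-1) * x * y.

2

Identity is 6; from the table 7^(-1) = 4 and 5^(-1) = 8.
4 * 8 = 3
3 * 7 = 5
5 * 5 = 2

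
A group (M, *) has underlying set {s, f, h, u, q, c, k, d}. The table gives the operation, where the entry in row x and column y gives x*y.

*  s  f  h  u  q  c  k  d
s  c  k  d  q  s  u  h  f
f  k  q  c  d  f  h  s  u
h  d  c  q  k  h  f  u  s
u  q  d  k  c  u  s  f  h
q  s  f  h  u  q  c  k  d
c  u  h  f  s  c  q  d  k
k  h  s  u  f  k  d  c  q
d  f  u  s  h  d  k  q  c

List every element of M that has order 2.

Identity is q. Compute the order of each non-identity element by repeated multiplication:
  s: s → c → u → q  (order 4)
  f: f → q  (order 2)
  h: h → q  (order 2)
  u: u → c → s → q  (order 4)
  c: c → q  (order 2)
  k: k → c → d → q  (order 4)
  d: d → c → k → q  (order 4)
Elements of order 2: {c, f, h}.

{c, f, h}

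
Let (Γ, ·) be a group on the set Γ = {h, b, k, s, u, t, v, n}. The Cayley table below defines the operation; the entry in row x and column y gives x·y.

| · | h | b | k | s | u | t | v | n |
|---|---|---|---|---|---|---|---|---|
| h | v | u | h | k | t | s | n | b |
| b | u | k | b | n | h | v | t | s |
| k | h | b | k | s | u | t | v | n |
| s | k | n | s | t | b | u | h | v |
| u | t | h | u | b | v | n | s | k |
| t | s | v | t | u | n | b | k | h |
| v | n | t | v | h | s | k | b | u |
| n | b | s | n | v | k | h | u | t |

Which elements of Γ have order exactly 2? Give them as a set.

Identity is k. Compute the order of each non-identity element by repeated multiplication:
  h: h → v → n → b → u → t → s → k  (order 8)
  b: b → k  (order 2)
  s: s → t → u → b → n → v → h → k  (order 8)
  u: u → v → s → b → h → t → n → k  (order 8)
  t: t → b → v → k  (order 4)
  v: v → b → t → k  (order 4)
  n: n → t → h → b → s → v → u → k  (order 8)
Elements of order 2: {b}.
(Structurally, Γ here is isomorphic to the cyclic group Z_8.)

{b}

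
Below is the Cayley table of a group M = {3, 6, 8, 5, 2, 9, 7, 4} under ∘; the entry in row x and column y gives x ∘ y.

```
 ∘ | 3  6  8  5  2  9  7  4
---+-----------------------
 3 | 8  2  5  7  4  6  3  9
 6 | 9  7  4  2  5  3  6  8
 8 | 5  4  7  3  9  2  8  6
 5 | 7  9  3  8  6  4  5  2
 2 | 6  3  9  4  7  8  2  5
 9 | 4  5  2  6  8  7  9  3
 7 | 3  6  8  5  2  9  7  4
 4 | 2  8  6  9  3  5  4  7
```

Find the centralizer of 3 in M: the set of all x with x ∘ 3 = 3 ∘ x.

Compare row 3 with column 3 entry by entry.
8 ∘ 3 = 5 = 3 ∘ 8, so 8 commutes with 3.
6 ∘ 3 = 9 but 3 ∘ 6 = 2, so 6 does not.
Collecting the elements that commute with 3: C(3) = {3, 5, 7, 8}.

{3, 5, 7, 8}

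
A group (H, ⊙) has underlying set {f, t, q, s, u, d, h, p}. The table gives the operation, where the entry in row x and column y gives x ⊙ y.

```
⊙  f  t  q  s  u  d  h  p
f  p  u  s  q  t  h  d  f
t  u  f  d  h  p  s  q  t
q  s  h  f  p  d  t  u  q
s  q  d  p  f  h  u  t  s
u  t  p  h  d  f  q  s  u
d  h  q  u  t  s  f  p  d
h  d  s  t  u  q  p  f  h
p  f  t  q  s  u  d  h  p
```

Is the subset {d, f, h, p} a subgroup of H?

{d, f, h, p} contains the identity p.
Checking products: every product of two elements of {d, f, h, p} (read from the table) lies in {d, f, h, p}, so the set is closed.
In a finite group, a nonempty closed subset is a subgroup. So {d, f, h, p} ≤ H.

Yes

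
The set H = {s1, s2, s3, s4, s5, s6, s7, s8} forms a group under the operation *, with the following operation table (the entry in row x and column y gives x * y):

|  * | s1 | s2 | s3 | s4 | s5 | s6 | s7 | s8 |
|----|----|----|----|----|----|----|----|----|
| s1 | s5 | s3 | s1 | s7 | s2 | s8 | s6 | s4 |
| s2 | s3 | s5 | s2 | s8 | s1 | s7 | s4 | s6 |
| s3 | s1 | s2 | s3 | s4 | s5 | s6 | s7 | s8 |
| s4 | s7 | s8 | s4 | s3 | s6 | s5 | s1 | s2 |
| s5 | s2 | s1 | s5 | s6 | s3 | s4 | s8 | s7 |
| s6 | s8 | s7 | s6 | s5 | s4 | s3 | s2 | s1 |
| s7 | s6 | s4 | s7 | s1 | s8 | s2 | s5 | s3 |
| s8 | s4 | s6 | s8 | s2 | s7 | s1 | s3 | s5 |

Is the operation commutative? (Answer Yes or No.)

Check whether the table is symmetric across its main diagonal.
Every entry (row x, col y) equals the entry (row y, col x), so H is abelian.

Yes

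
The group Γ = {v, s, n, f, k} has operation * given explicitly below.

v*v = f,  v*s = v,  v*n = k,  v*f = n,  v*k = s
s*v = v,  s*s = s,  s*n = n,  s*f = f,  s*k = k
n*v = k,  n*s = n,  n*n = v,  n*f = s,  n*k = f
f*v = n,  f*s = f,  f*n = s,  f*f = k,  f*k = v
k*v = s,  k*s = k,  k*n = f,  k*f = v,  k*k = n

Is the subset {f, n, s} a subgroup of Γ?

n*n = v, which is not in {f, n, s}.
The subset is not closed under *, so it is not a subgroup.

No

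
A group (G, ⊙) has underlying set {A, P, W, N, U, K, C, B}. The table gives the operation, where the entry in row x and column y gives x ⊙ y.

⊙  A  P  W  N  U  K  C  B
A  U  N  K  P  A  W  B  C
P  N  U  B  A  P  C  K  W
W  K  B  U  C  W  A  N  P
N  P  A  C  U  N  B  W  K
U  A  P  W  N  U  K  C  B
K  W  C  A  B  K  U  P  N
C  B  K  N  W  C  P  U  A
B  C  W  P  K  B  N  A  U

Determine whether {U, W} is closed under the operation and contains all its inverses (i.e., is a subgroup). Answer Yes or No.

Yes

{U, W} contains the identity U.
Checking products: every product of two elements of {U, W} (read from the table) lies in {U, W}, so the set is closed.
In a finite group, a nonempty closed subset is a subgroup. So {U, W} ≤ G.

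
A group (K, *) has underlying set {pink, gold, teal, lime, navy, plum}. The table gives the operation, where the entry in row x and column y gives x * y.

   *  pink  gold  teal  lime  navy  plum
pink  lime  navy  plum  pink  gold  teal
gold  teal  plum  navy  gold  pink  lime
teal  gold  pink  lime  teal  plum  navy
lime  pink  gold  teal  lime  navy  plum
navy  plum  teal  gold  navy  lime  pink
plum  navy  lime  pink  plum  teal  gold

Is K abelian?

gold * pink = teal but pink * gold = navy.
Since gold and pink do not commute, K is not abelian.

No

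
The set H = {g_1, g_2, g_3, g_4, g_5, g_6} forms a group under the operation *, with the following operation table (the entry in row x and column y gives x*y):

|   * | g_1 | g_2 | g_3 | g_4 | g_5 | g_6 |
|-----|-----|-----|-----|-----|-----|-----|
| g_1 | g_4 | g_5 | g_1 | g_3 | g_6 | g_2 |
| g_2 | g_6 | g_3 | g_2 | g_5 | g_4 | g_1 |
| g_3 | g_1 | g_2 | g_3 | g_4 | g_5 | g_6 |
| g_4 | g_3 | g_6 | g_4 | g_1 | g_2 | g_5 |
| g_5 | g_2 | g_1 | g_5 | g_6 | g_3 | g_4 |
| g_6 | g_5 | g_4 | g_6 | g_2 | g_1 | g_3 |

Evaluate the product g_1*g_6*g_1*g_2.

g_1*g_6 = g_2
g_2*g_1 = g_6
g_6*g_2 = g_4

g_4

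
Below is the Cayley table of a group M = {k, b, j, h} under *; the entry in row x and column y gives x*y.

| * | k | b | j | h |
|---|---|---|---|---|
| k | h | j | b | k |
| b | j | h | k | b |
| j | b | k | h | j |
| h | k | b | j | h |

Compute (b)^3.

b

b^1 = b
b^2 = b*b = h
b^3 = h*b = b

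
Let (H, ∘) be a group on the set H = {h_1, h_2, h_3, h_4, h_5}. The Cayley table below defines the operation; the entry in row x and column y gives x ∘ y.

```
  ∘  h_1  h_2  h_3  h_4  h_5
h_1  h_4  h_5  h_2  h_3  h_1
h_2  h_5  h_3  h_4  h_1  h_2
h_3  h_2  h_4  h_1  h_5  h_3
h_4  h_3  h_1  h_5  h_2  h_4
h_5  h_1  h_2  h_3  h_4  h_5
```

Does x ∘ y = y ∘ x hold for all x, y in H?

Yes

Check whether the table is symmetric across its main diagonal.
Every entry (row x, col y) equals the entry (row y, col x), so H is abelian.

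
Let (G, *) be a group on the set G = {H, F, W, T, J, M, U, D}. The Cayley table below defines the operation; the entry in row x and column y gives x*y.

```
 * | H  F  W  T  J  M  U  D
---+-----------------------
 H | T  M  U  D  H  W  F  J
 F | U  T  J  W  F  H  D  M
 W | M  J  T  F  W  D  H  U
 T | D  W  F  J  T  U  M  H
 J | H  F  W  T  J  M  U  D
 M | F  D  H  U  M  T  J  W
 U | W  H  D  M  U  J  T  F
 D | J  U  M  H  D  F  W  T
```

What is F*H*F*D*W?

W

F*H = U
U*F = H
H*D = J
J*W = W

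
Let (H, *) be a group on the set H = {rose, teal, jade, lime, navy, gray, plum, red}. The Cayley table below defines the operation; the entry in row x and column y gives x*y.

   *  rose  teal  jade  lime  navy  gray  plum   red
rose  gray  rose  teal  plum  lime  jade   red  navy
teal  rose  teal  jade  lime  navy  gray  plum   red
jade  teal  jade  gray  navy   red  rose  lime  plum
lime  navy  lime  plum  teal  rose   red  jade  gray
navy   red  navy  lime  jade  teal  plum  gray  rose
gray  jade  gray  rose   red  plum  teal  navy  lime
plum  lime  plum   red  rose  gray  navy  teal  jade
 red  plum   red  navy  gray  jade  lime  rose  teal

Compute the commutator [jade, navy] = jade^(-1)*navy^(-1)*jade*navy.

Identity is teal; from the table jade^(-1) = rose and navy^(-1) = navy.
rose*navy = lime
lime*jade = plum
plum*navy = gray

gray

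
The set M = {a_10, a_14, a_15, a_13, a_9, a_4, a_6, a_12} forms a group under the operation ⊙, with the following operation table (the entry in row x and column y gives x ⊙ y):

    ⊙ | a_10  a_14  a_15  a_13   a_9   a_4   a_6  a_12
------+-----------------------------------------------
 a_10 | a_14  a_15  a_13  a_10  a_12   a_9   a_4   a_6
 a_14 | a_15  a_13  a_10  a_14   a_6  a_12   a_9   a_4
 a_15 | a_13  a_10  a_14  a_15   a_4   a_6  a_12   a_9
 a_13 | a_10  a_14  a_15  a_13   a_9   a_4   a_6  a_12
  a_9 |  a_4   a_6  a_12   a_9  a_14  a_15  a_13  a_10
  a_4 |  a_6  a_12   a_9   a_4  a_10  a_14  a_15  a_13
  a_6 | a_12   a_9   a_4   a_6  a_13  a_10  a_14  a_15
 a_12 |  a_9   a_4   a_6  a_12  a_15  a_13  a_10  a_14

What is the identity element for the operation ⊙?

The identity e satisfies e ⊙ x = x for all x, so its row in the table reproduces the column headers.
Row a_13 reads: a_10, a_14, a_15, a_13, a_9, a_4, a_6, a_12 — exactly the header order. So a_13 is the identity.

a_13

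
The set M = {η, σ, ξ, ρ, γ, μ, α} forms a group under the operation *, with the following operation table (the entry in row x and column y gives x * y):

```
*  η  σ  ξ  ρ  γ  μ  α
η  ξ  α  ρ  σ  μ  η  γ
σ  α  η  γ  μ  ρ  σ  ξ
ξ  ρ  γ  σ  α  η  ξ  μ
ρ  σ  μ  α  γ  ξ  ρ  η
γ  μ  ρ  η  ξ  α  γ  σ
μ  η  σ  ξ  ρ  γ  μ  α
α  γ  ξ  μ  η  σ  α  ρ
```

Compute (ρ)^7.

ρ^1 = ρ
ρ^2 = ρ * ρ = γ
ρ^3 = γ * ρ = ξ
ρ^4 = ξ * ρ = α
ρ^5 = α * ρ = η
ρ^6 = η * ρ = σ
ρ^7 = σ * ρ = μ

μ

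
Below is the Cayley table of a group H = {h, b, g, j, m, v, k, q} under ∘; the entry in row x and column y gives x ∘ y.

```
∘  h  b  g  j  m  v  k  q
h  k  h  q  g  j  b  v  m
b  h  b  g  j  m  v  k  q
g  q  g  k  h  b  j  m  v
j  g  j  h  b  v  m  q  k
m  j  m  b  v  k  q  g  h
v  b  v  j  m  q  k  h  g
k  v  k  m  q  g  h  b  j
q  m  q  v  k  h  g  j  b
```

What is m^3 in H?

m^1 = m
m^2 = m ∘ m = k
m^3 = k ∘ m = g

g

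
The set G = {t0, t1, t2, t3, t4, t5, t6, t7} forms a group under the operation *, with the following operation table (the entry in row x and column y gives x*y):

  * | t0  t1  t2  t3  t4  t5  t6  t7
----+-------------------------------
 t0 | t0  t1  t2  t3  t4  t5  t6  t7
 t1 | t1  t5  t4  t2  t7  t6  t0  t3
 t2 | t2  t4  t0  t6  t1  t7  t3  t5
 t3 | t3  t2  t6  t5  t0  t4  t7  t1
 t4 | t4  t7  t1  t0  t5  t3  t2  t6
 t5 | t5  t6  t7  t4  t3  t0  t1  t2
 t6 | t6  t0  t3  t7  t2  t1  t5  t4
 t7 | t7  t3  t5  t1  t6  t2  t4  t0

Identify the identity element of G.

The identity e satisfies e*x = x for all x, so its row in the table reproduces the column headers.
Row t0 reads: t0, t1, t2, t3, t4, t5, t6, t7 — exactly the header order. So t0 is the identity.

t0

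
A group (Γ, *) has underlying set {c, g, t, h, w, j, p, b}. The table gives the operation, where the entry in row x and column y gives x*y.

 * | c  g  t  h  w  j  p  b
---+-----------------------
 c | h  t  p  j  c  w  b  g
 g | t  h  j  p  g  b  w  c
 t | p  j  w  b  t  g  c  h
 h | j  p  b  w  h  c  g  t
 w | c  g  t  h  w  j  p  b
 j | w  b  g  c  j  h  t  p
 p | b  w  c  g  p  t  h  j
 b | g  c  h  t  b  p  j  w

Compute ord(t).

2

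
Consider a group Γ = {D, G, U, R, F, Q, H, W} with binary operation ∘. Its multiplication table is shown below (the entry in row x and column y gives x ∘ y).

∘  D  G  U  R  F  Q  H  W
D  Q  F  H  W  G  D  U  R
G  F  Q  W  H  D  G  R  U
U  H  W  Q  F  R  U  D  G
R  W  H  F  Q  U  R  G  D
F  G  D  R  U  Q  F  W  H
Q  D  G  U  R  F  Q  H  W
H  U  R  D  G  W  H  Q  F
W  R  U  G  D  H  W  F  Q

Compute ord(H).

2

The identity element is Q (its row matches the header).
H^1 = H
H^2 = H ∘ H = Q
The first power of H equal to the identity is H^2, so ord(H) = 2.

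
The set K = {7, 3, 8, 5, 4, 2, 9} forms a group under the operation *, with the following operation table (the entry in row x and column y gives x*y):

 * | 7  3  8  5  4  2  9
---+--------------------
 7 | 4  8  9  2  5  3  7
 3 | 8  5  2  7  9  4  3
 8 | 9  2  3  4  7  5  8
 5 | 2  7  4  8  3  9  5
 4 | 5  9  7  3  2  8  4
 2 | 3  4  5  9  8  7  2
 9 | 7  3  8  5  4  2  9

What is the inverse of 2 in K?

5

First locate the identity: row 9 matches the header, so 9 is the identity.
Scan row 2 for 9: 2*5 = 9. Hence 2^(-1) = 5.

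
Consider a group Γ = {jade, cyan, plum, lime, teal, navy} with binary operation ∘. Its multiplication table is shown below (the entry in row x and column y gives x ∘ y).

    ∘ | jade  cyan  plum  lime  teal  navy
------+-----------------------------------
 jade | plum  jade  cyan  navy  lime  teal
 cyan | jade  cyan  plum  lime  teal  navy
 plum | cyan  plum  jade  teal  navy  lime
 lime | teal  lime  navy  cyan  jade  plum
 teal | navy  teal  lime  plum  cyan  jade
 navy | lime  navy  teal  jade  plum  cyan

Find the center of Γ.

An element z is central iff its row equals its column in the table.
For navy: navy ∘ jade = lime ≠ teal = jade ∘ navy, so navy ∉ Z.
Checking each element this way leaves Z(Γ) = {cyan}.

{cyan}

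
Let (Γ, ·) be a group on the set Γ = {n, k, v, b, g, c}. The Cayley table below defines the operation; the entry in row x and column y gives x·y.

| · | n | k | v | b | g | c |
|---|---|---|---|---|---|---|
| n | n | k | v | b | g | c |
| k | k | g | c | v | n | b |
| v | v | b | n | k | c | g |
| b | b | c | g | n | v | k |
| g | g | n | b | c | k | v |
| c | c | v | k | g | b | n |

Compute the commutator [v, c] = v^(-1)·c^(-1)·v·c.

k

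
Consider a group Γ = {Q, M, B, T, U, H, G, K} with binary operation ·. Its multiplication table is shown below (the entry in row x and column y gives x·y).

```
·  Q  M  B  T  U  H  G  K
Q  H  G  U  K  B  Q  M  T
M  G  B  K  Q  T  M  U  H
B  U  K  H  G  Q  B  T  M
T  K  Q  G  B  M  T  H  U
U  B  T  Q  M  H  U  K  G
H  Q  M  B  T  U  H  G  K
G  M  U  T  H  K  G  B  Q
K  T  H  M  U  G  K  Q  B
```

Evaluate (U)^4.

U^1 = U
U^2 = U·U = H
U^3 = H·U = U
U^4 = U·U = H

H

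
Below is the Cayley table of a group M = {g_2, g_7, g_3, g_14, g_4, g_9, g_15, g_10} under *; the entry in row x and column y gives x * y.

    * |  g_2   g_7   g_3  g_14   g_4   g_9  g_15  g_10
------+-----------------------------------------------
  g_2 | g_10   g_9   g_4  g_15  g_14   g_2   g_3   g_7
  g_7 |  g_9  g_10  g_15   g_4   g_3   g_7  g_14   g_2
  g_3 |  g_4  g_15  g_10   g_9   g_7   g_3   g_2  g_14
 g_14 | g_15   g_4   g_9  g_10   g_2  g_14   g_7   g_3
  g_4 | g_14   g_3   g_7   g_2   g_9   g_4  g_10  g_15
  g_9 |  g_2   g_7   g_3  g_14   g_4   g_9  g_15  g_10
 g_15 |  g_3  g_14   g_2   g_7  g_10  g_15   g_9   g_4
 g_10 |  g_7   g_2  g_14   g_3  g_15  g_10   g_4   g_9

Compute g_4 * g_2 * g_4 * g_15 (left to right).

g_3

g_4 * g_2 = g_14
g_14 * g_4 = g_2
g_2 * g_15 = g_3
(Structurally, M here is isomorphic to Z_2 x Z_4.)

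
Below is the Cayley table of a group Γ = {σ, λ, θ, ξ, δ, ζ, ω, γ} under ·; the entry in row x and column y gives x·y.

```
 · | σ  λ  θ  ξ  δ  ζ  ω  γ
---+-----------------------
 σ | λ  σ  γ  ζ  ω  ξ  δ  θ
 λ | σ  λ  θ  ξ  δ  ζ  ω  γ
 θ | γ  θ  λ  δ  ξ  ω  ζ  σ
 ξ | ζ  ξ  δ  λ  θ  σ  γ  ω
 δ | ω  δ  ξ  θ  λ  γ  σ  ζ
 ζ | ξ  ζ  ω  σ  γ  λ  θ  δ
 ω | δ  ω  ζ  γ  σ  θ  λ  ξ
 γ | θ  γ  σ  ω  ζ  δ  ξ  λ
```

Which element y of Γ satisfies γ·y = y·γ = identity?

γ

First locate the identity: row λ matches the header, so λ is the identity.
Scan row γ for λ: γ·γ = λ. Hence γ^(-1) = γ.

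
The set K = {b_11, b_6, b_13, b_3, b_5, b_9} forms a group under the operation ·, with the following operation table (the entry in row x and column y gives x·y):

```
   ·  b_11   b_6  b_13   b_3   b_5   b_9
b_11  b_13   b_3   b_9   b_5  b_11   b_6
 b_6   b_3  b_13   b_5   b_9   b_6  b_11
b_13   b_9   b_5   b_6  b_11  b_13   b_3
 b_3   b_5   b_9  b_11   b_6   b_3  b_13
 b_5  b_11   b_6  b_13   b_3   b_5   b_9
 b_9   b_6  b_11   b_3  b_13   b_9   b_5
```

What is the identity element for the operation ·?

The identity e satisfies e·x = x for all x, so its row in the table reproduces the column headers.
Row b_5 reads: b_11, b_6, b_13, b_3, b_5, b_9 — exactly the header order. So b_5 is the identity.

b_5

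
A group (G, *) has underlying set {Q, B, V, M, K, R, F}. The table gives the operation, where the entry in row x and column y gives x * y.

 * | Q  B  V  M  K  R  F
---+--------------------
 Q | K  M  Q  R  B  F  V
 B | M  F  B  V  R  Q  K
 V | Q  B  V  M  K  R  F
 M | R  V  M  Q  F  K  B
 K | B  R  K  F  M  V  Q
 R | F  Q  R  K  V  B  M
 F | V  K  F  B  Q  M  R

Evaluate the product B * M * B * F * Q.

B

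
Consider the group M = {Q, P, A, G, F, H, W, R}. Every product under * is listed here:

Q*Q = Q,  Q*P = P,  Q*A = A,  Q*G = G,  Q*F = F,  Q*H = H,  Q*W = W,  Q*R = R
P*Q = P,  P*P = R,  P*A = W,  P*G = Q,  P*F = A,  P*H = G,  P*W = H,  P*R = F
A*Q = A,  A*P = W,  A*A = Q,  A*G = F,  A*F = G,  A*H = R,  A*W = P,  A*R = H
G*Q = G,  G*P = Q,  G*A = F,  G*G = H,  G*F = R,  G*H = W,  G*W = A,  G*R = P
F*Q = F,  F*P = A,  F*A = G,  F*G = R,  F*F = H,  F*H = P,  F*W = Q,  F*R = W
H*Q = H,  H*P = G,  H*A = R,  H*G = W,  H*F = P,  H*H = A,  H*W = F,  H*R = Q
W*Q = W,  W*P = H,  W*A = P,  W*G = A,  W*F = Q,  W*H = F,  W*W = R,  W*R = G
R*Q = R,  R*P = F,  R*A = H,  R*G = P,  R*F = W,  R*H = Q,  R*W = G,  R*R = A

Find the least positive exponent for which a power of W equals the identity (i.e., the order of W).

8

The identity element is Q (its row matches the header).
W^1 = W
W^2 = W*W = R
W^3 = R*W = G
W^4 = G*W = A
W^5 = A*W = P
W^6 = P*W = H
W^7 = H*W = F
W^8 = F*W = Q
The first power of W equal to the identity is W^8, so ord(W) = 8.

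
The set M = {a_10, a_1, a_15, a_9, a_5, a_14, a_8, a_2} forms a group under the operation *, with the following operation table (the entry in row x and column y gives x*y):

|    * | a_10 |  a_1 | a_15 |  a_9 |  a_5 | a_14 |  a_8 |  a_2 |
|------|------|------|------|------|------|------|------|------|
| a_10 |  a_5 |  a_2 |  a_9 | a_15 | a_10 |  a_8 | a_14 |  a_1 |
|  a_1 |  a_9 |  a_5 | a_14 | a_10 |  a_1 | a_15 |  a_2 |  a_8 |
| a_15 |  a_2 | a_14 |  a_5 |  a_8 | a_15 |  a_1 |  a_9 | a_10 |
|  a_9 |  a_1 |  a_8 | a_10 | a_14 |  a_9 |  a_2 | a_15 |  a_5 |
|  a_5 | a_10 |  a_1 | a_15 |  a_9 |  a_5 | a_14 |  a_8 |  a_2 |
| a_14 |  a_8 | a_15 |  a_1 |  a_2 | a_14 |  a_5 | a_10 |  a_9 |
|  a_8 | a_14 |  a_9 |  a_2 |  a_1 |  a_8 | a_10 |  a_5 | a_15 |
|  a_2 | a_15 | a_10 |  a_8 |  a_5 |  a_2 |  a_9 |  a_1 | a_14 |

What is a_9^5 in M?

a_9^1 = a_9
a_9^2 = a_9*a_9 = a_14
a_9^3 = a_14*a_9 = a_2
a_9^4 = a_2*a_9 = a_5
a_9^5 = a_5*a_9 = a_9

a_9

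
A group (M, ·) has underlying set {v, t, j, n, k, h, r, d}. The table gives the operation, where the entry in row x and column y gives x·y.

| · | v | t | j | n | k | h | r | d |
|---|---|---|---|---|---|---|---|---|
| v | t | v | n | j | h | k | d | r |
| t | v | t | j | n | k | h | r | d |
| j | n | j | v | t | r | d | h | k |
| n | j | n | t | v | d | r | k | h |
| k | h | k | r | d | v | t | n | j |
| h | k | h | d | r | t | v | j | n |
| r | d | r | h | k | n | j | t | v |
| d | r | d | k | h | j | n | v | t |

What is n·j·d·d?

n·j = t
t·d = d
d·d = t

t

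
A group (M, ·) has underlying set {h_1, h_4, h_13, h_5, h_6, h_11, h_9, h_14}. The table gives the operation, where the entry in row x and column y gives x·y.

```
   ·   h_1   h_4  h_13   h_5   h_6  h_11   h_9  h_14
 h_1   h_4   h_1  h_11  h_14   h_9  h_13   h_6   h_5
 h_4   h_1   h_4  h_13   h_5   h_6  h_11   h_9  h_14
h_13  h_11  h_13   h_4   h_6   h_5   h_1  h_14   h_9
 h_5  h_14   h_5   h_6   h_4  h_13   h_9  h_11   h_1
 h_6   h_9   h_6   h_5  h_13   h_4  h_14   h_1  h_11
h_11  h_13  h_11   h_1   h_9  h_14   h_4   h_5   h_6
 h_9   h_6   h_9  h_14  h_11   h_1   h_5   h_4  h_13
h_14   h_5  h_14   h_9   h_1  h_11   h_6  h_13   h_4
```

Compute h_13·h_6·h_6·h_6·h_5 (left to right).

h_4

h_13·h_6 = h_5
h_5·h_6 = h_13
h_13·h_6 = h_5
h_5·h_5 = h_4
(Structurally, M here is isomorphic to the elementary abelian group (Z_2)^3.)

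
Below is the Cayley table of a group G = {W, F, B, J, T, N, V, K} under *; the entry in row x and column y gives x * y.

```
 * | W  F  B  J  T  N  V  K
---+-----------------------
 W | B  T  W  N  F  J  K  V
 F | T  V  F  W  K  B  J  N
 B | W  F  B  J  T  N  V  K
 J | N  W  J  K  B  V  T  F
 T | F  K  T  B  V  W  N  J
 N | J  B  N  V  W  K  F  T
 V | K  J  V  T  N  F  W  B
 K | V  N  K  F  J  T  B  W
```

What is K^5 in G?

K

K^1 = K
K^2 = K * K = W
K^3 = W * K = V
K^4 = V * K = B
K^5 = B * K = K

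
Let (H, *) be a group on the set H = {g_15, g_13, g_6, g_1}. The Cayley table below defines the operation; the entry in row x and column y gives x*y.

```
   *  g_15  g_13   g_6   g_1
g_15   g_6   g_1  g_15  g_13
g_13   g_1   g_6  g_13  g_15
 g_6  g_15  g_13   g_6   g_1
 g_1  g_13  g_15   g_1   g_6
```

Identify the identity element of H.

g_6

The identity e satisfies e*x = x for all x, so its row in the table reproduces the column headers.
Row g_6 reads: g_15, g_13, g_6, g_1 — exactly the header order. So g_6 is the identity.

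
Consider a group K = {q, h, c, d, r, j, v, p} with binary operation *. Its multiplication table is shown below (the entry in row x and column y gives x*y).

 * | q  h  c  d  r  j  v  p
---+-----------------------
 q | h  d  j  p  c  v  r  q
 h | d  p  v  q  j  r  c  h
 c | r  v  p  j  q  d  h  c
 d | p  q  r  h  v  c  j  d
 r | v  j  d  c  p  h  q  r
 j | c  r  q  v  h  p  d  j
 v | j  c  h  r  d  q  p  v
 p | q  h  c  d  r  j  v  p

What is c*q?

r

Read row c, column q: c*q = r.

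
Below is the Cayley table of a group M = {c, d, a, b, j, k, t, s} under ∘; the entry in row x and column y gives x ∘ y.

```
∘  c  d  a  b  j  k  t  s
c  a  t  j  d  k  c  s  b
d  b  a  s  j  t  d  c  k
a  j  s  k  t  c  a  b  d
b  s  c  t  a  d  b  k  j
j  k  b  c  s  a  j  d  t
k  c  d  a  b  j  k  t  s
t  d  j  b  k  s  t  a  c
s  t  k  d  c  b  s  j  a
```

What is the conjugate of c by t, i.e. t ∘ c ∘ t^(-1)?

j

The identity is k. In row t, the entry k sits in column b, so t^(-1) = b.
t ∘ c = d
d ∘ b = j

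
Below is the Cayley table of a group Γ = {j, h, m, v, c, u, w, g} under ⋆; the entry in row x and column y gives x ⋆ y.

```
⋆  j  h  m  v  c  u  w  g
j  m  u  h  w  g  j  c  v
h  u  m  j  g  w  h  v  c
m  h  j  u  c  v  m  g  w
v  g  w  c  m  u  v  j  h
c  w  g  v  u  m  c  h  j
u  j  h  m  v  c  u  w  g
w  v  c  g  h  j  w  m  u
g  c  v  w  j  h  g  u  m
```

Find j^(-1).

First locate the identity: row u matches the header, so u is the identity.
Scan row j for u: j ⋆ h = u. Hence j^(-1) = h.
(Structurally, Γ here is isomorphic to the quaternion group Q_8.)

h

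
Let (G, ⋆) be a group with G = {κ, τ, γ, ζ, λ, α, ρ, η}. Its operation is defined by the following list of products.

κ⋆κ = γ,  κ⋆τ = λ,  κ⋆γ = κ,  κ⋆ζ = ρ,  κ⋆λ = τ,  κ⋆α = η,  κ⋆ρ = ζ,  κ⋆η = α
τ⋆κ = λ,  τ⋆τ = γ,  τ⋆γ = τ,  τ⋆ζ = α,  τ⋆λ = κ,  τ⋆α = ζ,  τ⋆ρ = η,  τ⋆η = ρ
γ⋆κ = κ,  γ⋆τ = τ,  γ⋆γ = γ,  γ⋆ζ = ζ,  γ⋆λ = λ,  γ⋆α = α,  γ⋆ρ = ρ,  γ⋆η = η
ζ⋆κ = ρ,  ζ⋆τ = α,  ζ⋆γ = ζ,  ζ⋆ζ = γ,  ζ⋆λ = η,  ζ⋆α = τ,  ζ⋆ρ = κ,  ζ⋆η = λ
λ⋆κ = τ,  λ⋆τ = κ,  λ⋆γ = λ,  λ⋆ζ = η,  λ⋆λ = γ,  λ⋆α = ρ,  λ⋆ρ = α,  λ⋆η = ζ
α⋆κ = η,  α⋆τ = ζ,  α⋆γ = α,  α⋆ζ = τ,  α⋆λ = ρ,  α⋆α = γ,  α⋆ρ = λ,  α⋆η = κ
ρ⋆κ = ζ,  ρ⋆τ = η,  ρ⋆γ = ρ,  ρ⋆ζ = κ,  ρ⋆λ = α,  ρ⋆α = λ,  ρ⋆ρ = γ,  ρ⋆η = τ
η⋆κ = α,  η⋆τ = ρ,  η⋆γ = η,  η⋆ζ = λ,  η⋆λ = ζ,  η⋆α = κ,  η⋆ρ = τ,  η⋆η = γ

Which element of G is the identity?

γ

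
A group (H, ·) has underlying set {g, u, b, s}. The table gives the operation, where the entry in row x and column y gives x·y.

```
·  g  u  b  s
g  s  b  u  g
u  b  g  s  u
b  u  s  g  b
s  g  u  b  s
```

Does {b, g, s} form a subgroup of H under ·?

g·b = u, which is not in {b, g, s}.
The subset is not closed under ·, so it is not a subgroup.
(Structurally, H here is isomorphic to the cyclic group Z_4.)

No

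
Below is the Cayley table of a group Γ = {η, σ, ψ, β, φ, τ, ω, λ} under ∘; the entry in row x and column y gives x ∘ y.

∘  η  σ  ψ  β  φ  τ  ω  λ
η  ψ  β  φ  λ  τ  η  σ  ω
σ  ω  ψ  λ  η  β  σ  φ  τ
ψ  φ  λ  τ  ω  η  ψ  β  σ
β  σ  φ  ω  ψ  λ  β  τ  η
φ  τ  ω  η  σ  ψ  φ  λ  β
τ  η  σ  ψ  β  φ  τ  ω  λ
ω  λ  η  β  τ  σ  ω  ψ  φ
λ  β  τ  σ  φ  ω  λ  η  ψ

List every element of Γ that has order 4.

{β, η, λ, σ, φ, ω}

Identity is τ. Compute the order of each non-identity element by repeated multiplication:
  η: η → ψ → φ → τ  (order 4)
  σ: σ → ψ → λ → τ  (order 4)
  ψ: ψ → τ  (order 2)
  β: β → ψ → ω → τ  (order 4)
  φ: φ → ψ → η → τ  (order 4)
  ω: ω → ψ → β → τ  (order 4)
  λ: λ → ψ → σ → τ  (order 4)
Elements of order 4: {β, η, λ, σ, φ, ω}.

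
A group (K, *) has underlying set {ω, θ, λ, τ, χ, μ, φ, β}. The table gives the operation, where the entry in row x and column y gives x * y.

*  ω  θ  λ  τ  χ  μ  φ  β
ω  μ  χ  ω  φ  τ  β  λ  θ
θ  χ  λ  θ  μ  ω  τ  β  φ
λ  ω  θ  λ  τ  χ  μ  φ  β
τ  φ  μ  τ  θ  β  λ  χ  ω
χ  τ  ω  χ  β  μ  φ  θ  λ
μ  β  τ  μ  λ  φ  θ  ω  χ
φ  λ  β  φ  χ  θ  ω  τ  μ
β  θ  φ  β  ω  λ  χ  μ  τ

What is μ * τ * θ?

μ * τ = λ
λ * θ = θ

θ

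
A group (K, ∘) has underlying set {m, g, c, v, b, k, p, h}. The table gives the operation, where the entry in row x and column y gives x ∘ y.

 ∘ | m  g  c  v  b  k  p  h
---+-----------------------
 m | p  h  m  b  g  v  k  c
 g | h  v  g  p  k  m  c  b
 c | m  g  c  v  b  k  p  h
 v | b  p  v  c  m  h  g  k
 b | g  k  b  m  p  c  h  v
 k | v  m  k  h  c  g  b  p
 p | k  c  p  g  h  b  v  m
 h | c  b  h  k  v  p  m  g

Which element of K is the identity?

c

The identity e satisfies e ∘ x = x for all x, so its row in the table reproduces the column headers.
Row c reads: m, g, c, v, b, k, p, h — exactly the header order. So c is the identity.
(Structurally, K here is isomorphic to the cyclic group Z_8.)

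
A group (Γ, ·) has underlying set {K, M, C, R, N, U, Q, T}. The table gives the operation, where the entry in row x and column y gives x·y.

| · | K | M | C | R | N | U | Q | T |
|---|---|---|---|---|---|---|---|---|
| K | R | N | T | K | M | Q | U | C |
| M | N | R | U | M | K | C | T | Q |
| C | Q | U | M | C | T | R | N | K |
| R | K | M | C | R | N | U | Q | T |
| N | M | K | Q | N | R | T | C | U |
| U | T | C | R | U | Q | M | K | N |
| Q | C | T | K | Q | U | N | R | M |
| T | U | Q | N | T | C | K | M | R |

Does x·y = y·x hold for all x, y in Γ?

No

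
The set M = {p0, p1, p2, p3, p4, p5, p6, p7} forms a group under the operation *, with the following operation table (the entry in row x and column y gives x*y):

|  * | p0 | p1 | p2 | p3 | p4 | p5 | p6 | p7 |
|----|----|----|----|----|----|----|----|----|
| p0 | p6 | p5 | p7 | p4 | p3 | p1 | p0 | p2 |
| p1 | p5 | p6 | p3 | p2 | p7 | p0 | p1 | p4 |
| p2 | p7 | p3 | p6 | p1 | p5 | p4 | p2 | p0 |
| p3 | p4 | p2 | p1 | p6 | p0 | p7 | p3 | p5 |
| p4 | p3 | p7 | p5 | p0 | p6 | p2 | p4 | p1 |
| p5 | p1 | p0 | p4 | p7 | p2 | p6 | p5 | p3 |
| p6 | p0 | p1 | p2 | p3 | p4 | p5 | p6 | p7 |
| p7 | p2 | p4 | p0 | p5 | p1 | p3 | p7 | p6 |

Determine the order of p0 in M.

2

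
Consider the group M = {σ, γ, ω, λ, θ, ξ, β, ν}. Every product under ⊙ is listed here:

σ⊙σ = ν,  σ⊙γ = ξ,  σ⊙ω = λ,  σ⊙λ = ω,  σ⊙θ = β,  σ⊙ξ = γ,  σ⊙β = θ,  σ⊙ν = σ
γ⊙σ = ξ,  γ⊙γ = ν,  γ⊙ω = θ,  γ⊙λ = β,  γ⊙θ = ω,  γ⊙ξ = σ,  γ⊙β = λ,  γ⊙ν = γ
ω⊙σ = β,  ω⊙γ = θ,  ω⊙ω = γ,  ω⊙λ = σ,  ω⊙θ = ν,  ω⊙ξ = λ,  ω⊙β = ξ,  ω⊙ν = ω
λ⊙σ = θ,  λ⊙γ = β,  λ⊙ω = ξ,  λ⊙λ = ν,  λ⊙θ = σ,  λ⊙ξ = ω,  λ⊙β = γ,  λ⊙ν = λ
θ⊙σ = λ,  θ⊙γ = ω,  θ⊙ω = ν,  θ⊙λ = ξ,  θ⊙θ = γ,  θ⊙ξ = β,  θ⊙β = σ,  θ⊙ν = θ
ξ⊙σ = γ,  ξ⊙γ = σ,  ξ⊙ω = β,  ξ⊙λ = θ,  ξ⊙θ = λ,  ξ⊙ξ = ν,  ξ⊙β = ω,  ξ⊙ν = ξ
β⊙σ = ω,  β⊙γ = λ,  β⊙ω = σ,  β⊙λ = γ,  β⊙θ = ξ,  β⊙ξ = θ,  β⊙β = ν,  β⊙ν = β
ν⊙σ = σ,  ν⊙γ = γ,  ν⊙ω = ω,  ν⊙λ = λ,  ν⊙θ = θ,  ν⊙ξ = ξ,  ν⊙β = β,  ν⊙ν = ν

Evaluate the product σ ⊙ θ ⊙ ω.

σ

σ ⊙ θ = β
β ⊙ ω = σ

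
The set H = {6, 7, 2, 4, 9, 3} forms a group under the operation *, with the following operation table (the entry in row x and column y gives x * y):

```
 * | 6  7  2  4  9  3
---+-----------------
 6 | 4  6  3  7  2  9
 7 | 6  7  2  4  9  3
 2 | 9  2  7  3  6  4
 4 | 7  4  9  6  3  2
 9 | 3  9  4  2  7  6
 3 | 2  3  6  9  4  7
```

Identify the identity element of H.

7

The identity e satisfies e * x = x for all x, so its row in the table reproduces the column headers.
Row 7 reads: 6, 7, 2, 4, 9, 3 — exactly the header order. So 7 is the identity.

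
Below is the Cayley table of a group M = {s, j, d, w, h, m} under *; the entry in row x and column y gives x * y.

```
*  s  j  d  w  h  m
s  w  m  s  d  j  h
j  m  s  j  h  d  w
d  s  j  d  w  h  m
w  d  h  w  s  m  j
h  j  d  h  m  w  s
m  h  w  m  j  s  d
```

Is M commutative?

Check whether the table is symmetric across its main diagonal.
Every entry (row x, col y) equals the entry (row y, col x), so M is abelian.

Yes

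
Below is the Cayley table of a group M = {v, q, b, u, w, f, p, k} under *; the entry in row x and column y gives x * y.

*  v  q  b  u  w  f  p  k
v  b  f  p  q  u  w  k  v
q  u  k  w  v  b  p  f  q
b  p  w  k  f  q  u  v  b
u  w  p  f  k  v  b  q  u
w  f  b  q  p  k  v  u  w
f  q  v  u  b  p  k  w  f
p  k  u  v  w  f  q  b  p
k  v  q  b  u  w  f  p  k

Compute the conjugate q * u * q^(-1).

The identity is k. In row q, the entry k sits in column q, so q^(-1) = q.
q * u = v
v * q = f

f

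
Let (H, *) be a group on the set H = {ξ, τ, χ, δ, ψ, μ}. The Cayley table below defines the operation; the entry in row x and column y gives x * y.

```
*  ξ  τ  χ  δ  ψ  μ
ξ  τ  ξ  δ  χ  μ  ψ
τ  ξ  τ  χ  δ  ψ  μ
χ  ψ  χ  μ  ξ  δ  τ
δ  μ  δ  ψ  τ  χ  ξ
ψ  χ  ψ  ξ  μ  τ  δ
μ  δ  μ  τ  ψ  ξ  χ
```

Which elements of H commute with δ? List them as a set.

Compare row δ with column δ entry by entry.
χ * δ = ξ but δ * χ = ψ, so χ does not.
Collecting the elements that commute with δ: C(δ) = {δ, τ}.

{δ, τ}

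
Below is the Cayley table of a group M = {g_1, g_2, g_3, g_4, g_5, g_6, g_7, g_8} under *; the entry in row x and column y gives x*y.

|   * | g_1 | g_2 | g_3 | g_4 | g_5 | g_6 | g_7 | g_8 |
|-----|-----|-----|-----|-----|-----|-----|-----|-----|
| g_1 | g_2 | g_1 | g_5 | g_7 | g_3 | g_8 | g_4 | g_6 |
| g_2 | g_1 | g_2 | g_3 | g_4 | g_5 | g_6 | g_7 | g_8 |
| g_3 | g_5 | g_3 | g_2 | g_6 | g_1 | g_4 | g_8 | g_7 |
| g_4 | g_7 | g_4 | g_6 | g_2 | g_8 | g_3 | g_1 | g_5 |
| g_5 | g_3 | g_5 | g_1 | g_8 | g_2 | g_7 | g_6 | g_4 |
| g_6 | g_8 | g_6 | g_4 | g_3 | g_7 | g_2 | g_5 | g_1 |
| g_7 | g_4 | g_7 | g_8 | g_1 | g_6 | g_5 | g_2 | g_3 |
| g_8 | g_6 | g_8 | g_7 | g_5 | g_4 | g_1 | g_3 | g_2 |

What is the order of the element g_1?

The identity element is g_2 (its row matches the header).
g_1^1 = g_1
g_1^2 = g_1*g_1 = g_2
The first power of g_1 equal to the identity is g_1^2, so ord(g_1) = 2.
(Structurally, M here is isomorphic to the elementary abelian group (Z_2)^3.)

2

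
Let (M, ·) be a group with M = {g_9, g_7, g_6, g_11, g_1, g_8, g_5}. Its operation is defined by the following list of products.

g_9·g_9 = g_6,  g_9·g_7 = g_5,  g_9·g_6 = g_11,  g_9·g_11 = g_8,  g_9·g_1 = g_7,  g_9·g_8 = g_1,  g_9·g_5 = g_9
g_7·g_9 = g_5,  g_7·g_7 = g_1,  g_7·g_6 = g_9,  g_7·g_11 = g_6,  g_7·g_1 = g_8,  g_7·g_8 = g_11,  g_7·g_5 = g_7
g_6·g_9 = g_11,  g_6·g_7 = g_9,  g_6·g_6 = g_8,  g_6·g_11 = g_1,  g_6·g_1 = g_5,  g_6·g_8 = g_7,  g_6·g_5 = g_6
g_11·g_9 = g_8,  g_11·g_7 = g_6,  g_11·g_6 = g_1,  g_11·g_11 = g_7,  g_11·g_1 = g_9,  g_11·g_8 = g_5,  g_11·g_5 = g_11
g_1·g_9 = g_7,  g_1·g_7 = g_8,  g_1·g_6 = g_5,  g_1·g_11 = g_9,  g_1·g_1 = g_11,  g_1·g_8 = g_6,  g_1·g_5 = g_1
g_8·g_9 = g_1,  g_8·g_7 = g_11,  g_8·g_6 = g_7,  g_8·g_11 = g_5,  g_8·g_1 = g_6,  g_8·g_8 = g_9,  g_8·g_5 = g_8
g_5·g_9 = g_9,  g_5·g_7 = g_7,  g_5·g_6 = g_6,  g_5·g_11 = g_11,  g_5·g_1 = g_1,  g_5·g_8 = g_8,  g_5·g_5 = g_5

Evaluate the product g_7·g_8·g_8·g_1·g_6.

g_5

g_7·g_8 = g_11
g_11·g_8 = g_5
g_5·g_1 = g_1
g_1·g_6 = g_5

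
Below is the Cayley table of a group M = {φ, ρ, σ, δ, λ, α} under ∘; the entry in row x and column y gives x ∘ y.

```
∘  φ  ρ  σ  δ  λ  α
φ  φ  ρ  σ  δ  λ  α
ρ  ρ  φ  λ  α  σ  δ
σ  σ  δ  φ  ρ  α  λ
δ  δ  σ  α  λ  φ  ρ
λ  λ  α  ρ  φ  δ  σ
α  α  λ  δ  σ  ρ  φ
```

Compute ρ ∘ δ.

Read row ρ, column δ: ρ ∘ δ = α.
(Structurally, M here is isomorphic to the symmetric group S_3.)

α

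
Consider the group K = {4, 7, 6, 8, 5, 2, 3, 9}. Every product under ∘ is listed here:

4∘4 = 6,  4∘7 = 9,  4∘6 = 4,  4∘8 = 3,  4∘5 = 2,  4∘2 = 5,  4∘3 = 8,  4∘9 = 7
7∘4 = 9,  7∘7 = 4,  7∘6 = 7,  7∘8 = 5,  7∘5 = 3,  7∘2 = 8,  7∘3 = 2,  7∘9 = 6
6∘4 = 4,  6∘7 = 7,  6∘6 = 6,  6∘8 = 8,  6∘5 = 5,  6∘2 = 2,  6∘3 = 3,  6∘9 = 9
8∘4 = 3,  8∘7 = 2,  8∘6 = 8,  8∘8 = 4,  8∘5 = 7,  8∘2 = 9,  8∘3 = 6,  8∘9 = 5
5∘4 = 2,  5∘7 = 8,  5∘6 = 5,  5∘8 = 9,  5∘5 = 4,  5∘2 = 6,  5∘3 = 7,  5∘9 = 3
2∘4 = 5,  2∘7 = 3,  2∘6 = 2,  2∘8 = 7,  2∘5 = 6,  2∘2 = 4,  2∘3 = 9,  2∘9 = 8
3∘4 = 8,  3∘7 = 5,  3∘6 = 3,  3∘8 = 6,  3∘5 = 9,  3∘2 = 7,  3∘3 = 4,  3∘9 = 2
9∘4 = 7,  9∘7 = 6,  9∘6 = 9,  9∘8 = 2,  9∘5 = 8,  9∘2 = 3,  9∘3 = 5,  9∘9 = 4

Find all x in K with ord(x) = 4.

Identity is 6. Compute the order of each non-identity element by repeated multiplication:
  4: 4 → 6  (order 2)
  7: 7 → 4 → 9 → 6  (order 4)
  8: 8 → 4 → 3 → 6  (order 4)
  5: 5 → 4 → 2 → 6  (order 4)
  2: 2 → 4 → 5 → 6  (order 4)
  3: 3 → 4 → 8 → 6  (order 4)
  9: 9 → 4 → 7 → 6  (order 4)
Elements of order 4: {2, 3, 5, 7, 8, 9}.

{2, 3, 5, 7, 8, 9}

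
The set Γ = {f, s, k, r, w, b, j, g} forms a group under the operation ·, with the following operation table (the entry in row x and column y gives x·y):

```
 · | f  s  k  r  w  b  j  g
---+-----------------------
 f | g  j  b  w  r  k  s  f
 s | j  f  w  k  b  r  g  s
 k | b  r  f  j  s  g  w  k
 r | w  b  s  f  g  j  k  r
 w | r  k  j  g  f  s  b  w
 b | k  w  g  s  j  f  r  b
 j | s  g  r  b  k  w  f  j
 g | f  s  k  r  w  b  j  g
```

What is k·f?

Read row k, column f: k·f = b.

b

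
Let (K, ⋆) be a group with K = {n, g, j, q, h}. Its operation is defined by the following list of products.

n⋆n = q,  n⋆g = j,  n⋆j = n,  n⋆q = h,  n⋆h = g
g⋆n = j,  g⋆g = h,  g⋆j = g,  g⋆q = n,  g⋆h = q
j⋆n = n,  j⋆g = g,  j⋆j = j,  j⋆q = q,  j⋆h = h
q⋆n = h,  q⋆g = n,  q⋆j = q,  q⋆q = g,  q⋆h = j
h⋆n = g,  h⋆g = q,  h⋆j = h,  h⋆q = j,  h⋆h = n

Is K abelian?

Check whether the table is symmetric across its main diagonal.
Every entry (row x, col y) equals the entry (row y, col x), so K is abelian.

Yes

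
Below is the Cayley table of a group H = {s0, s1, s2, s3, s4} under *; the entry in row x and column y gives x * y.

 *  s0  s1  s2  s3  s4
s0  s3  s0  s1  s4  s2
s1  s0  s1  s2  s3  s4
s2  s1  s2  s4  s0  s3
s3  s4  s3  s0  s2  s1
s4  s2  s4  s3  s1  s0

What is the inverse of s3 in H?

First locate the identity: row s1 matches the header, so s1 is the identity.
Scan row s3 for s1: s3 * s4 = s1. Hence s3^(-1) = s4.
(Structurally, H here is isomorphic to the cyclic group Z_5.)

s4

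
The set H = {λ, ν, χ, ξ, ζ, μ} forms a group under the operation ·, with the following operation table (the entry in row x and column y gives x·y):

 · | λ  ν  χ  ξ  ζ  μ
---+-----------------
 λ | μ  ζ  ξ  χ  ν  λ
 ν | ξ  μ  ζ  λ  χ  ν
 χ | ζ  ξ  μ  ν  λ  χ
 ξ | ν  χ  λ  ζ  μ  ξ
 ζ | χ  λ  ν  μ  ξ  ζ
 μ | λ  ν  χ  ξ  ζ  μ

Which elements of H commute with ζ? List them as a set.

{ζ, μ, ξ}

Compare row ζ with column ζ entry by entry.
ξ·ζ = μ = ζ·ξ, so ξ commutes with ζ.
χ·ζ = λ but ζ·χ = ν, so χ does not.
Collecting the elements that commute with ζ: C(ζ) = {ζ, μ, ξ}.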